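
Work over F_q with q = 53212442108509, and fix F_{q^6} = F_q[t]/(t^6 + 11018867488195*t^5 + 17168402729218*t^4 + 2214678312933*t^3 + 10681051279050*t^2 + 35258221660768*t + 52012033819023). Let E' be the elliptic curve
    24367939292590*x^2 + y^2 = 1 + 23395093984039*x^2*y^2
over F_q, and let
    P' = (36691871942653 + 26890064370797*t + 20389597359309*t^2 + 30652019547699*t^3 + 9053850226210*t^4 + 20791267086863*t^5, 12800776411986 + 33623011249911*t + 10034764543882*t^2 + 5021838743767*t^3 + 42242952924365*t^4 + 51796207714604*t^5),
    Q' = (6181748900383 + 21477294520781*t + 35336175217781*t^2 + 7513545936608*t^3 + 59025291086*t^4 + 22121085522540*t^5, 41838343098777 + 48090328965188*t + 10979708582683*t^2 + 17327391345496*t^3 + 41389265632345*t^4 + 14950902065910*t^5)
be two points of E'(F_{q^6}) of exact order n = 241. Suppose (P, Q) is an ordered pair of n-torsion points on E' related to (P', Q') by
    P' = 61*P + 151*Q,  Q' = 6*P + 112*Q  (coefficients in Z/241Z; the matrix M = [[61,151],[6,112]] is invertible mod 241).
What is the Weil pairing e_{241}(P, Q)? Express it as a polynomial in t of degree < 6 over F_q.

14758296991258 + 41321449265323*t + 32802984945418*t^2 + 34857595873346*t^3 + 27811601297682*t^4 + 14311185299014*t^5

The 241-Weil pairing on E[241] over F_{53212442108509} is alternating-bilinear: e_{241}(P',Q') = e_{241}(P,Q)^det(M).
So e_{241}(P,Q) = e_{241}(P',Q')^{185}, since 142*185 = 1 mod 241.
Edwards a_E,d_E -> Montgomery A=13491914377107,B=47177533622802 -> Weierstrass 0,27927198083012 via alpha=16829245897523,beta=13546321854265.
n = 241 = (11110001)_2 (8 bits, wt 5); accumulate f_{241,P'}(Q'+S)/f_{241,P'}(S) along the 7-step ladder.
The quotient is 52777215128243 + 46814420090440*t + 8013774300380*t^2 + 16654488928608*t^3 + 35933133637198*t^4 + 12474493957523*t^5.
Raise to 185: e(P,Q) = 14758296991258 + 41321449265323*t + 32802984945418*t^2 + 34857595873346*t^3 + 27811601297682*t^4 + 14311185299014*t^5 in mu_{241}.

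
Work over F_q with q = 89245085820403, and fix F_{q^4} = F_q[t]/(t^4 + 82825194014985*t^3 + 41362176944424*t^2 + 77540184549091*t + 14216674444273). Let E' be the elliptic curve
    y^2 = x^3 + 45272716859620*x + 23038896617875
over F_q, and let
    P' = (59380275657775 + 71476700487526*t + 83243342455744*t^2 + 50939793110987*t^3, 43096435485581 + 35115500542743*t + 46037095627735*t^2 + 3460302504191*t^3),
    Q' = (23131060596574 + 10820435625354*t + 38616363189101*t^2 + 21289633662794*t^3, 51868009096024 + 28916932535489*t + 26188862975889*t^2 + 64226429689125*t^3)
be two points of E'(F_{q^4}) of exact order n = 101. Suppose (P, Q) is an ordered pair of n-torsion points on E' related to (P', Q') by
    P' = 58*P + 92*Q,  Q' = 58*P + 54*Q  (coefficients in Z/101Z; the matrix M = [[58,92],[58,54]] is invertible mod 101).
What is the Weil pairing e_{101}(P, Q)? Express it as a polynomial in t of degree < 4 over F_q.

e_{101} is bilinear + alternating on E[101], so e_{101}(58*P + 92*Q, 58*P + 54*Q) = e_{101}(P,Q)^(58*54-92*58).
So e_{101}(P,Q) = e_{101}(P',Q')^{73}, since 18*73 = 1 mod 101.
Miller loop for e_{101} over F_{89245085820403^4}: bits of 101 = 1100101; 6 double steps + 3 add steps, l/v at each.
The quotient is 58622690458446 + 67197206427932*t + 76780409596885*t^2 + 19191020113792*t^3.
Hence e(P,Q) = 47435022401813 + 85731726864163*t + 62986583917523*t^2 + 45523306771609*t^3 in F_{89245085820403^4}^*.

47435022401813 + 85731726864163*t + 62986583917523*t^2 + 45523306771609*t^3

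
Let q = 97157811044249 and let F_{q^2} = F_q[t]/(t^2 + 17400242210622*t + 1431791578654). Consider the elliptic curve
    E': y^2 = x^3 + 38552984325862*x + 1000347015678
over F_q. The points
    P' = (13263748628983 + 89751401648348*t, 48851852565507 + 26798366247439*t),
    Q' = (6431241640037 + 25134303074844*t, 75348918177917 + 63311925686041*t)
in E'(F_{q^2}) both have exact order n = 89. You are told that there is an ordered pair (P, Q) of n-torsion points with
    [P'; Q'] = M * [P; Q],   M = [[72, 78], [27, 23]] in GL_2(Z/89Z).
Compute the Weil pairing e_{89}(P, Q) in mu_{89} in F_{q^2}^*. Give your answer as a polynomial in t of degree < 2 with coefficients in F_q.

69019824652028 + 53563594793211*t

Since e_{89}(P,P)=e_{89}(Q,Q)=1 and e_{89}(Q,P)=e_{89}(P,Q)^{-1}, expanding e_{89}(72*P + 78*Q,27*P + 23*Q) leaves e(P,Q)^det(M).
72*23 - 78*27 = -450; reduced mod 89: det = 84, inverse 71.
Build f_{89,P'} and f_{89,Q'} via the 7-bit ladder of 89=1011001_2; evaluate at shifted divisors; quotient in F_{97157811044249^2}.
f_P(D_Q)/f_Q(D_P) = 18326003221138 + 59686575630307*t.
(18326003221138 + 59686575630307*t)^{71} mod (97157811044249,f) = 69019824652028 + 53563594793211*t.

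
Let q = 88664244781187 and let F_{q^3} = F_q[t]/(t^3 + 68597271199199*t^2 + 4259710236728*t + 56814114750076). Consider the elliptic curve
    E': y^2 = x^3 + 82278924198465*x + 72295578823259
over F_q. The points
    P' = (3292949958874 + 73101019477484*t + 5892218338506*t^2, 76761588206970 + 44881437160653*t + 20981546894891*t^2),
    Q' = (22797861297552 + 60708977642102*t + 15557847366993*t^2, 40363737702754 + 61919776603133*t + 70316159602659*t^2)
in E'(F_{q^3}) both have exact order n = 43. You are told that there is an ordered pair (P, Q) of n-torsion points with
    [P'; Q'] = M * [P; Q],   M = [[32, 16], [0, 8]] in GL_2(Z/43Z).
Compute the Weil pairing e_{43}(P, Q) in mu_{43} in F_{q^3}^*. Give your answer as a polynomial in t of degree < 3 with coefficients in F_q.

Since e_{43}(P,P)=e_{43}(Q,Q)=1 and e_{43}(Q,P)=e_{43}(P,Q)^{-1}, expanding e_{43}(32*P + 16*Q,8*Q) leaves e(P,Q)^det(M).
So e_{43}(P,Q) = e_{43}(P',Q')^{21}, since 41*21 = 1 mod 43.
Build f_{43,P'} and f_{43,Q'} via the 6-bit ladder of 43=101011_2; evaluate at shifted divisors; quotient in F_{88664244781187^3}.
Miller gives e_{43}(P',Q') = 31151957368012 + 75039186961022*t + 78035556432801*t^2 in F_{88664244781187^3}.
Thus e_{43}(P,Q) = 76955465825053 + 14400489485625*t + 47513795065654*t^2.

76955465825053 + 14400489485625*t + 47513795065654*t^2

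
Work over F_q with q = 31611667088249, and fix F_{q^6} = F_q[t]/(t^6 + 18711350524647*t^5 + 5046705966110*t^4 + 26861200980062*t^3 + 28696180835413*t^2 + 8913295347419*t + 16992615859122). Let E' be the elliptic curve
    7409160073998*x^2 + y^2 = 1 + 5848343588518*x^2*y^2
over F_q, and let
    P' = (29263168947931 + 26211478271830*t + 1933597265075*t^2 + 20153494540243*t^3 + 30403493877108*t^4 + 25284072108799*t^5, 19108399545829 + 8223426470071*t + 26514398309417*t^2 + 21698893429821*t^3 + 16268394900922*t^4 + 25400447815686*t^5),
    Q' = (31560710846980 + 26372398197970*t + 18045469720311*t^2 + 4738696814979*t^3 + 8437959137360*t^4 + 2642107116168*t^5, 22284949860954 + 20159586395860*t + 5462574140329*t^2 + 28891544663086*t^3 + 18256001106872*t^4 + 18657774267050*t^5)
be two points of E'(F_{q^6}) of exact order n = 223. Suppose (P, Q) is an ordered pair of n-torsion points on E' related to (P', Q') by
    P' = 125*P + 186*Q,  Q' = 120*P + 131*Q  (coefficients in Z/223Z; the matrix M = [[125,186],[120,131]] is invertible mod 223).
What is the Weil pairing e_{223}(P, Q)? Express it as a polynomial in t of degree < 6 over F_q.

Since e_{223}(P,P)=e_{223}(Q,Q)=1 and e_{223}(Q,P)=e_{223}(P,Q)^{-1}, expanding e_{223}(125*P + 186*Q,120*P + 131*Q) leaves e(P,Q)^det(M).
det(M) mod 223 = 76; its inverse in (Z/223)^* is 179 (check: 76*179 mod 223 = 1).
Edwards->Montgomery: u=(1+y)/(1-y), v=u/x -> 15618952385783v^2=u^3+11738207583085u^2+u; then x_W=390204121370u+23284028669252: y^2=x^3+11111795210731*x+23630373171162.
8-bit Miller (11011111) on E'/F_{31611667088249} with a'=11111795210731, b'=23630373171162: accumulate tangent/chord ratios at Q'+S and P'+S'.
So e_{223}(P',Q') = 10255872549274 + 7604279753291*t + 6874665138380*t^2 + 20660576208936*t^3 + 29811778733867*t^4 + 18599929186445*t^5.
Finally e_{223}(P,Q) = 3107865263599 + 31005722812992*t + 16167964553176*t^2 + 9097324254209*t^3 + 7874072760934*t^4 + 2837982367290*t^5.

3107865263599 + 31005722812992*t + 16167964553176*t^2 + 9097324254209*t^3 + 7874072760934*t^4 + 2837982367290*t^5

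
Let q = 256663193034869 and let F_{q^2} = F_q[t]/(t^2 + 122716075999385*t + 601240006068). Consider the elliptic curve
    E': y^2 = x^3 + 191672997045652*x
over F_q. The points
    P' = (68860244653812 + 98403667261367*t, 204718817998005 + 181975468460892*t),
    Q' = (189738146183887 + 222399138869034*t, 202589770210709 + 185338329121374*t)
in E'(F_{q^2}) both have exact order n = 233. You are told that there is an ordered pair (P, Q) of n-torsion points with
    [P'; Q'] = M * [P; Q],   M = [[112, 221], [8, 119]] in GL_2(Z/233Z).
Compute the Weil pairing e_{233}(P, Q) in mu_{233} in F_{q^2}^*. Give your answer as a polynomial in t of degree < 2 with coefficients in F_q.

Since e_{233}(P,P)=e_{233}(Q,Q)=1 and e_{233}(Q,P)=e_{233}(P,Q)^{-1}, expanding e_{233}(112*P + 221*Q,8*P + 119*Q) leaves e(P,Q)^det(M).
So e_{233}(P,Q) = e_{233}(P',Q')^{44}, since 143*44 = 1 mod 233.
Build f_{233,P'} and f_{233,Q'} via the 8-bit ladder of 233=11101001_2; evaluate at shifted divisors; quotient in F_{256663193034869^2}.
Result: e(P',Q') = 87277011557775 + 148861951644296*t.
Raise to 44: e(P,Q) = 72376292034373 + 208349147412989*t in mu_{233}.

72376292034373 + 208349147412989*t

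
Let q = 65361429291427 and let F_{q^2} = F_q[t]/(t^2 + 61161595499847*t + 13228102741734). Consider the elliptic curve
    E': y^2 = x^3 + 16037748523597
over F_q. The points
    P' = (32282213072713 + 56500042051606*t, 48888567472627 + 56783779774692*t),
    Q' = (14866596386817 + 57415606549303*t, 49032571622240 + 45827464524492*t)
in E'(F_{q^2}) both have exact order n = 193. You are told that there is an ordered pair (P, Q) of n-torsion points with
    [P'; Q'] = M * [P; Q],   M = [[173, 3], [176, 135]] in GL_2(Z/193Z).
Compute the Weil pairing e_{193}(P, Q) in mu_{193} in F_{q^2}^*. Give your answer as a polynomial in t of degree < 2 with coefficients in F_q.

18662622054424 + 52622455448290*t

Alternating bilinearity on E[193] (values in mu_{193} in F_{65361429291427^2}) gives e(P',Q') = e(P,Q)^det(M).
Hence e(P,Q) = e(P',Q')^{51} where 51 = 53^{-1} mod 193.
Build f_{193,P'} and f_{193,Q'} via the 8-bit ladder of 193=11000001_2; evaluate at shifted divisors; quotient in F_{65361429291427^2}.
Miller gives e_{193}(P',Q') = 4987891190656 + 59314766646946*t in F_{65361429291427^2}.
Raise to 51: e(P,Q) = 18662622054424 + 52622455448290*t in mu_{193}.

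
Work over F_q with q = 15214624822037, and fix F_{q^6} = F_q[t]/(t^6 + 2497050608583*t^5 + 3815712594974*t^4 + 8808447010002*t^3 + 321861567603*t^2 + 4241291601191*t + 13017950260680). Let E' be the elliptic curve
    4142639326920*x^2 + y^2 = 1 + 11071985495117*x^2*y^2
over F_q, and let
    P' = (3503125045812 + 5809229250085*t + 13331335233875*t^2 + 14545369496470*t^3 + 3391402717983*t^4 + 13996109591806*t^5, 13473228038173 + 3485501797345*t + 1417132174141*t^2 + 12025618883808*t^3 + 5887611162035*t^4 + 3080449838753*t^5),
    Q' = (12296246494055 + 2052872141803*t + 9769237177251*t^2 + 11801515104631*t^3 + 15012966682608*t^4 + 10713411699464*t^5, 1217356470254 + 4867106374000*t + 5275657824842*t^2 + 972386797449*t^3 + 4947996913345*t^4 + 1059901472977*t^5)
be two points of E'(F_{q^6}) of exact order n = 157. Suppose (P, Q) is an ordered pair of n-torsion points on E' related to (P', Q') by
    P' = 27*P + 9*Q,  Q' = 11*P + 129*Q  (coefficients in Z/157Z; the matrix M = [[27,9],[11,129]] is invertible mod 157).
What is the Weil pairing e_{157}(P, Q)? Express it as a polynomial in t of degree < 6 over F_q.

1036348672478 + 4307899849049*t + 6406360000956*t^2 + 11698253757167*t^3 + 11269035303466*t^4 + 7389368776046*t^5

Alternating bilinearity on E[157] (values in mu_{157} in F_{15214624822037^6}) gives e(P',Q') = e(P,Q)^det(M).
det M = 27*129 - 9*11 = 3384 = 87 (mod 157); 87^{-1} = 74 (mod 157).
Map (x,y)_Ed via u=(1+y)/(1-y), v=(1+y)/((1-y)x) to Montgomery A=0,B=12574634971664; then to (a',b')=(9885008528494,0).
Miller loop for e_{157} over F_{15214624822037^6}: bits of 157 = 10011101; 7 double steps + 4 add steps, l/v at each.
So e_{157}(P',Q') = 2538101885495 + 2400902211691*t + 7830774634779*t^2 + 11400719821759*t^3 + 8758277851356*t^4 + 4937709133943*t^5.
Hence e(P,Q) = 1036348672478 + 4307899849049*t + 6406360000956*t^2 + 11698253757167*t^3 + 11269035303466*t^4 + 7389368776046*t^5 in F_{15214624822037^6}^*.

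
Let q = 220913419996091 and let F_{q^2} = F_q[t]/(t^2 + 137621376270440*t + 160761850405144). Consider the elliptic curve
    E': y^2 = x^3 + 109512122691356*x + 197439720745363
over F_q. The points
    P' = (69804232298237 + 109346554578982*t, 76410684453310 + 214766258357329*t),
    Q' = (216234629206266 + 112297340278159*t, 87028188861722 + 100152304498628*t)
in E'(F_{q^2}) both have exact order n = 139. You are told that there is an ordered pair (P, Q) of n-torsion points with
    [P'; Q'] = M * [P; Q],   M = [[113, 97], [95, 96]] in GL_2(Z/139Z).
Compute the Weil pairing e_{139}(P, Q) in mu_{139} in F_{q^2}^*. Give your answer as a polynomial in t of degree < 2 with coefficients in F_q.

22878469409200 + 200479501883090*t

Since e_{139}(P,P)=e_{139}(Q,Q)=1 and e_{139}(Q,P)=e_{139}(P,Q)^{-1}, expanding e_{139}(113*P + 97*Q,95*P + 96*Q) leaves e(P,Q)^det(M).
Inverting 104 mod 139: 135. Thus e_{139}(P,Q) = e(P',Q')^{135}.
n = 139 = (10001011)_2 (8 bits, wt 4); accumulate f_{139,P'}(Q'+S)/f_{139,P'}(S) along the 7-step ladder.
The quotient is 193443208111061 + 110832414458564*t.
e_{139}(P,Q) = (193443208111061 + 110832414458564*t)^{135} = 22878469409200 + 200479501883090*t.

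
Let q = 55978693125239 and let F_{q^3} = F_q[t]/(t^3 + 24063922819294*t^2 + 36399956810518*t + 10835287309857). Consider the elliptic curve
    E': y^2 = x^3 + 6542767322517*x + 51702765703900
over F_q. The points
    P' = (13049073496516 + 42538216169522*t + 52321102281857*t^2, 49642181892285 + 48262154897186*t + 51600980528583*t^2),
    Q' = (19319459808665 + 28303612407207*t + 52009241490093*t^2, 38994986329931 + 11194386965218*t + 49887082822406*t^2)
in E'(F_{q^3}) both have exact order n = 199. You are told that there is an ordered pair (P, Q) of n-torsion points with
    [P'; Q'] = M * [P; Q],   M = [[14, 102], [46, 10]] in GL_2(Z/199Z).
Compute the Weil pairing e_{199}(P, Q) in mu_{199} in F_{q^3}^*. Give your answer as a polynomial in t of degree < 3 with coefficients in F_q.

The 199-Weil pairing on E[199] over F_{55978693125239} is alternating-bilinear: e_{199}(P',Q') = e_{199}(P,Q)^det(M).
Hence e(P,Q) = e(P',Q')^{8} where 8 = 25^{-1} mod 199.
8-bit Miller (11000111) on E'/F_{55978693125239} with a'=6542767322517, b'=51702765703900: accumulate tangent/chord ratios at Q'+S and P'+S'.
e_{199}(P',Q') = 34018537032430 + 16406533120033*t + 11427843254666*t^2.
Hence e(P,Q) = 25924158753451 + 24808409052183*t + 9604957061831*t^2 in F_{55978693125239^3}^*.

25924158753451 + 24808409052183*t + 9604957061831*t^2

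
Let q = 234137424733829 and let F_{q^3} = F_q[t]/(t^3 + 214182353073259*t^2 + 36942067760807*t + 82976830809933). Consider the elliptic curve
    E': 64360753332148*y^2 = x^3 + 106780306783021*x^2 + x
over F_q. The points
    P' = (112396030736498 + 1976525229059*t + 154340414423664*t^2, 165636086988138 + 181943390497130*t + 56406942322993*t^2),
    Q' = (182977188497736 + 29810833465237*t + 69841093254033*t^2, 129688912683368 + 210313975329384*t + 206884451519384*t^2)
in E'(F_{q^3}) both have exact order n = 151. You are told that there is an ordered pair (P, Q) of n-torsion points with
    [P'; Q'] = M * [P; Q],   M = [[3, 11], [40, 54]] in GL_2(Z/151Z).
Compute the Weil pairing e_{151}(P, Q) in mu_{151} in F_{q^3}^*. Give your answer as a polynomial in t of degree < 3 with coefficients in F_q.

110935839689283 + 101380008558635*t + 203539022148308*t^2

Under M = [[3,11],[40,54]] in GL_2(Z/151), e_{151}(P',Q') = e_{151}(P,Q)^(3*54-11*40 mod 151).
Inverting 24 mod 151: 107. Thus e_{151}(P,Q) = e(P',Q')^{107}.
Montgomery->Weierstrass: x_W = 86074964313050*x+168901587351946, y_W=86074964313050*y on F_{234137424733829}; lands on y^2=x^3+177604700901259*x+171521158461465.
Miller loop for e_{151} over F_{234137424733829^3}: bits of 151 = 10010111; 7 double steps + 4 add steps, l/v at each.
f_P(D_Q)/f_Q(D_P) = 130049233649918 + 158835910012692*t + 173805468719963*t^2.
(130049233649918 + 158835910012692*t + 173805468719963*t^2)^{107} mod (234137424733829,f) = 110935839689283 + 101380008558635*t + 203539022148308*t^2.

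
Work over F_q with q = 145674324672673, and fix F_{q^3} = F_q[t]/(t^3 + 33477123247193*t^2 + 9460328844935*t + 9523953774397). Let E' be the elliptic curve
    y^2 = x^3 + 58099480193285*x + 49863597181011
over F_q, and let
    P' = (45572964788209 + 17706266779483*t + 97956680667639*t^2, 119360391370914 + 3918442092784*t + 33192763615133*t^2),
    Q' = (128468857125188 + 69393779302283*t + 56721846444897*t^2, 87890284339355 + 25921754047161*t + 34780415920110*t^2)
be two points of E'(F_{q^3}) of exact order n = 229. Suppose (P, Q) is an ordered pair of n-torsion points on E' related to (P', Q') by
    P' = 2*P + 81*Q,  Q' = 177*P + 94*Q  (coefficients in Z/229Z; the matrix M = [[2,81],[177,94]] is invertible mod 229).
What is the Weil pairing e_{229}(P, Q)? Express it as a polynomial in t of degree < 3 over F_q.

40797922979344 + 5109621958911*t + 97481464029381*t^2

e_{229} is bilinear + alternating on E[229], so e_{229}(2*P + 81*Q, 177*P + 94*Q) = e_{229}(P,Q)^(2*94-81*177).
Hence e(P,Q) = e(P',Q')^{215} where 215 = 49^{-1} mod 229.
Build f_{229,P'} and f_{229,Q'} via the 8-bit ladder of 229=11100101_2; evaluate at shifted divisors; quotient in F_{145674324672673^3}.
Miller gives e_{229}(P',Q') = 75433713633039 + 76266438540416*t + 115612530522024*t^2 in F_{145674324672673^3}.
Thus e_{229}(P,Q) = 40797922979344 + 5109621958911*t + 97481464029381*t^2.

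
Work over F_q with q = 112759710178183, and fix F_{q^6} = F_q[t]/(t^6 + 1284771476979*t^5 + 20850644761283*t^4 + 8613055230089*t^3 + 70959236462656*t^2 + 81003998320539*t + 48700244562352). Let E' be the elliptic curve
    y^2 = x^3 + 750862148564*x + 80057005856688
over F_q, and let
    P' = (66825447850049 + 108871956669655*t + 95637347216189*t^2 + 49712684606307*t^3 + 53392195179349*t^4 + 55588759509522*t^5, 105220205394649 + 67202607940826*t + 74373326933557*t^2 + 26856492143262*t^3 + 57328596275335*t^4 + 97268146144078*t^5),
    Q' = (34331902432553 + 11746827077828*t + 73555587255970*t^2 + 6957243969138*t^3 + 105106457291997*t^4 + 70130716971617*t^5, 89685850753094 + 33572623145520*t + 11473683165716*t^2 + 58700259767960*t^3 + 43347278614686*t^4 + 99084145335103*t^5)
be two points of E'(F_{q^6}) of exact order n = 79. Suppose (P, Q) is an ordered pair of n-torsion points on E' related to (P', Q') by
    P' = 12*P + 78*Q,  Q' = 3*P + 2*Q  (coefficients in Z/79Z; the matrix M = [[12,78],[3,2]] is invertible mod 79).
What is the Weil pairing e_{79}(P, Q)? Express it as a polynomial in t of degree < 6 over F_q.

Alternating bilinearity on E[79] (values in mu_{79} in F_{112759710178183^6}) gives e(P',Q') = e(P,Q)^det(M).
12*2 - 78*3 = -210; reduced mod 79: det = 27, inverse 41.
Build f_{79,P'} and f_{79,Q'} via the 7-bit ladder of 79=1001111_2; evaluate at shifted divisors; quotient in F_{112759710178183^6}.
So e_{79}(P',Q') = 65310611384564 + 32353296443776*t + 46892377502755*t^2 + 82629808251911*t^3 + 8574838098815*t^4 + 110155216810075*t^5.
(65310611384564 + 32353296443776*t + 46892377502755*t^2 + 82629808251911*t^3 + 8574838098815*t^4 + 110155216810075*t^5)^{41} mod (112759710178183,f) = 10034639964655 + 43365912507849*t + 74601775459641*t^2 + 89498001828854*t^3 + 65350200849912*t^4 + 51958928729983*t^5.

10034639964655 + 43365912507849*t + 74601775459641*t^2 + 89498001828854*t^3 + 65350200849912*t^4 + 51958928729983*t^5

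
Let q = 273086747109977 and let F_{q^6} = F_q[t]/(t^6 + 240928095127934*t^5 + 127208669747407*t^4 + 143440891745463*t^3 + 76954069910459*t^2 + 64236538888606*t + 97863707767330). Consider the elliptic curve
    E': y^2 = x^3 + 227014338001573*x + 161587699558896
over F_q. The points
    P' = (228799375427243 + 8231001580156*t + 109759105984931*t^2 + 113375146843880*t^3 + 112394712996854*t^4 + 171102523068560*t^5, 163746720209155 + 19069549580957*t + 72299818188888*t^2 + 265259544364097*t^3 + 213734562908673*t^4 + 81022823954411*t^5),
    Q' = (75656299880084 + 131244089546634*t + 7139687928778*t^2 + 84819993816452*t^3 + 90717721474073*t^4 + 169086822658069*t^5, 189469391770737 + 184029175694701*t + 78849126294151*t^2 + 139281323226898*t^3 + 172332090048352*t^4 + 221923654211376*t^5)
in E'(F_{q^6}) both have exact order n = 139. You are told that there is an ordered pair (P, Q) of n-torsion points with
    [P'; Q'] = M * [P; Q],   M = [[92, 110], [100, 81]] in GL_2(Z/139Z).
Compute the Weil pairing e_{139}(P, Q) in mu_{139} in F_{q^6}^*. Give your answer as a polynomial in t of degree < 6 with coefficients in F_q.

105234415254019 + 35194805238710*t + 162317109311885*t^2 + 43560949157414*t^3 + 191900726682436*t^4 + 210743683814133*t^5

Since e_{139}(P,P)=e_{139}(Q,Q)=1 and e_{139}(Q,P)=e_{139}(P,Q)^{-1}, expanding e_{139}(92*P + 110*Q,100*P + 81*Q) leaves e(P,Q)^det(M).
det M = 92*81 - 110*100 = -3548 = 66 (mod 139); 66^{-1} = 99 (mod 139).
8-bit Miller (10001011) on E'/F_{273086747109977} with a'=227014338001573, b'=161587699558896: accumulate tangent/chord ratios at Q'+S and P'+S'.
The quotient is 74045345169335 + 108520399804436*t + 37146724093583*t^2 + 185617207866571*t^3 + 81566786265143*t^4 + 84436615649633*t^5.
Finally e_{139}(P,Q) = 105234415254019 + 35194805238710*t + 162317109311885*t^2 + 43560949157414*t^3 + 191900726682436*t^4 + 210743683814133*t^5.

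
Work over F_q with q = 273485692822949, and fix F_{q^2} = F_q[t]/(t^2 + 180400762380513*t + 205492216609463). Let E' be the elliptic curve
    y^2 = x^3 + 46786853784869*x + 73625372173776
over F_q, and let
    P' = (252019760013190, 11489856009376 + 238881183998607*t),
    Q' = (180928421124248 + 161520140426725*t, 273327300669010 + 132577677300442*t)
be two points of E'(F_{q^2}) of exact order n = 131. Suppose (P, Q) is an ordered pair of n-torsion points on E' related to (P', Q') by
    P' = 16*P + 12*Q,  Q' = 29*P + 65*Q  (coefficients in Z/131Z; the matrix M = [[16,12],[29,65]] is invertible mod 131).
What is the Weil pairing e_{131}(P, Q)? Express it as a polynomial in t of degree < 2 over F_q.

e_{131}(aP+bQ,cP+dQ) = e_{131}(P,Q)^(ad-bc); with (a,b,c,d)=(16,12,29,65) this gives the det-131 law.
det(M) mod 131 = 37; its inverse in (Z/131)^* is 85 (check: 37*85 mod 131 = 1).
Run Miller on y^2=x^3+46786853784869*x+73625372173776 over F_{273485692822949}: ladder 10000011 (8 bits); e = f_P(D_Q)/f_Q(D_P).
Miller gives e_{131}(P',Q') = 97395382553548 + 212834067922656*t in F_{273485692822949^2}.
e_{131}(P,Q) = (97395382553548 + 212834067922656*t)^{85} = 74558990071672 + 230865815459568*t.

74558990071672 + 230865815459568*t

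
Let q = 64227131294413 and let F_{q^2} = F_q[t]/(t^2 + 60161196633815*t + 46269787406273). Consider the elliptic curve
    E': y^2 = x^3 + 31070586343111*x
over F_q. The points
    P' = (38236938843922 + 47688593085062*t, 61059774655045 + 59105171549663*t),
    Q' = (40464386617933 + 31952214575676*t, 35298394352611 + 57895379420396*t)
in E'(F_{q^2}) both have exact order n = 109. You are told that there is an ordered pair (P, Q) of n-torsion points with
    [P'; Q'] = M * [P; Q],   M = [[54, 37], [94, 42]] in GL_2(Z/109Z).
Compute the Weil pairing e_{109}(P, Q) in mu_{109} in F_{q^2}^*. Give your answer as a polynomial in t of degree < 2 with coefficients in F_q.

Since e_{109}(P,P)=e_{109}(Q,Q)=1 and e_{109}(Q,P)=e_{109}(P,Q)^{-1}, expanding e_{109}(54*P + 37*Q,94*P + 42*Q) leaves e(P,Q)^det(M).
54*42 - 37*94 = -1210; reduced mod 109: det = 98, inverse 99.
Run Miller on y^2=x^3+31070586343111*x over F_{64227131294413}: ladder 1101101 (7 bits); e = f_P(D_Q)/f_Q(D_P).
f_P(D_Q)/f_Q(D_P) = 6661511155393 + 52018807780598*t.
e_{109}(P,Q) = (6661511155393 + 52018807780598*t)^{99} = 16590742824212 + 2405198367725*t.

16590742824212 + 2405198367725*t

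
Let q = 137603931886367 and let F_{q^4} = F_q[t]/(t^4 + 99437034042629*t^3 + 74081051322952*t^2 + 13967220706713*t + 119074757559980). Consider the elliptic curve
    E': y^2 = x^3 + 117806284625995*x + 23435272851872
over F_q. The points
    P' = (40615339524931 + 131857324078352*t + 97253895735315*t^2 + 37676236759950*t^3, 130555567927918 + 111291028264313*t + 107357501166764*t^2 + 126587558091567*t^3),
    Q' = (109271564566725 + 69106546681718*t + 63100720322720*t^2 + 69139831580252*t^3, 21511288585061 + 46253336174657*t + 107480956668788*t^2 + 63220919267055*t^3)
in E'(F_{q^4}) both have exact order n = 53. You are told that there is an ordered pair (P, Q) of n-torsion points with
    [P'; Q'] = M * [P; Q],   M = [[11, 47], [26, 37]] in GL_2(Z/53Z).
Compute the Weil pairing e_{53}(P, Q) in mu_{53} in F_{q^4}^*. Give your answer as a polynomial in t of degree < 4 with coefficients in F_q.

70748969342605 + 112312769851565*t + 121965211991892*t^2 + 32200875769705*t^3

e_{53} is bilinear + alternating on E[53], so e_{53}(11*P + 47*Q, 26*P + 37*Q) = e_{53}(P,Q)^(11*37-47*26).
det M = 11*37 - 47*26 = -815 = 33 (mod 53); 33^{-1} = 45 (mod 53).
Miller loop for e_{53} over F_{137603931886367^4}: bits of 53 = 110101; 5 double steps + 3 add steps, l/v at each.
Result: e(P',Q') = 86570932609344 + 41267571826091*t + 113126747421177*t^2 + 118296817090805*t^3.
(86570932609344 + 41267571826091*t + 113126747421177*t^2 + 118296817090805*t^3)^{45} mod (137603931886367,f) = 70748969342605 + 112312769851565*t + 121965211991892*t^2 + 32200875769705*t^3.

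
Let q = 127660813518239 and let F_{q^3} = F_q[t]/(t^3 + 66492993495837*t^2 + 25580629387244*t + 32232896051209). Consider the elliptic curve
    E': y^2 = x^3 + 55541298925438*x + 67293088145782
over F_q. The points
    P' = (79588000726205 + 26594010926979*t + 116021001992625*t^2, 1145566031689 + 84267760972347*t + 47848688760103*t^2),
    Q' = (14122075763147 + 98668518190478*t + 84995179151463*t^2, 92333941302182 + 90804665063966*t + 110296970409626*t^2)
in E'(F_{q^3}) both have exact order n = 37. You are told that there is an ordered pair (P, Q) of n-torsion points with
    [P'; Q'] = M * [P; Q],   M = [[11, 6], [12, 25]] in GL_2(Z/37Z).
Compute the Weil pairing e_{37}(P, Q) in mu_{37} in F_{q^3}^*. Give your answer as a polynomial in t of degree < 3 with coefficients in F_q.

Alternating bilinearity on E[37] (values in mu_{37} in F_{127660813518239^3}) gives e(P',Q') = e(P,Q)^det(M).
Inverting 18 mod 37: 35. Thus e_{37}(P,Q) = e(P',Q')^{35}.
n = 37 = (100101)_2 (6 bits, wt 3); accumulate f_{37,P'}(Q'+S)/f_{37,P'}(S) along the 5-step ladder.
So e_{37}(P',Q') = 77597547367230 + 33359537300401*t + 109920879648898*t^2.
e_{37}(P,Q) = (77597547367230 + 33359537300401*t + 109920879648898*t^2)^{35} = 105086316180650 + 66103775258368*t + 96610185842846*t^2.

105086316180650 + 66103775258368*t + 96610185842846*t^2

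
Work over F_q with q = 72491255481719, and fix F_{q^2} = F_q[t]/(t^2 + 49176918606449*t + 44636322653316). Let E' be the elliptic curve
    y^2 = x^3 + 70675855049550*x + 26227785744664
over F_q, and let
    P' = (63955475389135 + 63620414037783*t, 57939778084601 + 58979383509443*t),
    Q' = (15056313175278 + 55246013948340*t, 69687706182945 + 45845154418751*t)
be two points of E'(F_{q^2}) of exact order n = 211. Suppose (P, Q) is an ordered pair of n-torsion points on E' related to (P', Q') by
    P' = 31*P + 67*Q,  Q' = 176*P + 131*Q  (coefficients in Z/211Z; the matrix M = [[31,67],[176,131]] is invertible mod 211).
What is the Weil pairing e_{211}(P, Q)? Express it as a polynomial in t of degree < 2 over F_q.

Alternating bilinearity on E[211] (values in mu_{211} in F_{72491255481719^2}) gives e(P',Q') = e(P,Q)^det(M).
det(M) mod 211 = 76; its inverse in (Z/211)^* is 25 (check: 76*25 mod 211 = 1).
n = 211 = (11010011)_2 (8 bits, wt 5); accumulate f_{211,P'}(Q'+S)/f_{211,P'}(S) along the 7-step ladder.
f_P(D_Q)/f_Q(D_P) = 2877203743598 + 22013718866751*t.
Finally e_{211}(P,Q) = 31322312337069 + 30957075385054*t.

31322312337069 + 30957075385054*t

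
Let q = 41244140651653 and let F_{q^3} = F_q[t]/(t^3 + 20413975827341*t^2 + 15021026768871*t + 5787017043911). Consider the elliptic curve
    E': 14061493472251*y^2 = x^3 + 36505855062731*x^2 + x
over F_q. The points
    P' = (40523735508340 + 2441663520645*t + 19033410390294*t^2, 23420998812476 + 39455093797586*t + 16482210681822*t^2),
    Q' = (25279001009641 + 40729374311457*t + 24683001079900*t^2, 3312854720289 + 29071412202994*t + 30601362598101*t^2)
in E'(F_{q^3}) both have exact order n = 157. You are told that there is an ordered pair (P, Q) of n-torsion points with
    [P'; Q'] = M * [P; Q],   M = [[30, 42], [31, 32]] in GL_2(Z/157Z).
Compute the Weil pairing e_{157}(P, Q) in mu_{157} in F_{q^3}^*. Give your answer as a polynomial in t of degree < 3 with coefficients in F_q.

31734803745946 + 15580577570295*t + 6624741693311*t^2

e_{157}(aP+bQ,cP+dQ) = e_{157}(P,Q)^(ad-bc); with (a,b,c,d)=(30,42,31,32) this gives the det-157 law.
So e_{157}(P,Q) = e_{157}(P',Q')^{28}, since 129*28 = 1 mod 157.
Undo Montgomery via alpha=39005172779148, beta=12651031127841: (a',b')=(22192260201177,4978810841868) over F_{41244140651653}.
Build f_{157,P'} and f_{157,Q'} via the 8-bit ladder of 157=10011101_2; evaluate at shifted divisors; quotient in F_{41244140651653^3}.
Result: e(P',Q') = 9391334384748 + 33701378881006*t + 38736820288483*t^2.
Finally e_{157}(P,Q) = 31734803745946 + 15580577570295*t + 6624741693311*t^2.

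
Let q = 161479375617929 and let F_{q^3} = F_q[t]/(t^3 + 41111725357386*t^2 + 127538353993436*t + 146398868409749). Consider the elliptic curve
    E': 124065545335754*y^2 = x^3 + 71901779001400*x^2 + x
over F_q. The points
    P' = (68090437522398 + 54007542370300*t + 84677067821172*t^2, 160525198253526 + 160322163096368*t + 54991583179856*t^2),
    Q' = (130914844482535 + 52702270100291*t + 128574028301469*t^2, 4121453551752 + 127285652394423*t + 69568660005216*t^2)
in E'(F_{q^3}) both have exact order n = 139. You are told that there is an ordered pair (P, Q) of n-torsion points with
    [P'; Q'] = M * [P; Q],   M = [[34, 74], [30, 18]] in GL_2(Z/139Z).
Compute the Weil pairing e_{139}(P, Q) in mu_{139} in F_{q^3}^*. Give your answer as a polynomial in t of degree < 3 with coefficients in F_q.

134424690526459 + 8779486692895*t + 137517108354630*t^2

e_{139} is bilinear + alternating on E[139], so e_{139}(34*P + 74*Q, 30*P + 18*Q) = e_{139}(P,Q)^(34*18-74*30).
So e_{139}(P,Q) = e_{139}(P',Q')^{95}, since 60*95 = 1 mod 139.
Montgomery->Weierstrass: x_W = 13305085572792*x+111932427319511, y_W=13305085572792*y on F_{161479375617929}; lands on y^2=x^3+15826904163612*x+9763196553773.
8-bit Miller (10001011) on E'/F_{161479375617929} with a'=15826904163612, b'=9763196553773: accumulate tangent/chord ratios at Q'+S and P'+S'.
Result: e(P',Q') = 36901434084408 + 112542918435165*t + 29772010544189*t^2.
Finally e_{139}(P,Q) = 134424690526459 + 8779486692895*t + 137517108354630*t^2.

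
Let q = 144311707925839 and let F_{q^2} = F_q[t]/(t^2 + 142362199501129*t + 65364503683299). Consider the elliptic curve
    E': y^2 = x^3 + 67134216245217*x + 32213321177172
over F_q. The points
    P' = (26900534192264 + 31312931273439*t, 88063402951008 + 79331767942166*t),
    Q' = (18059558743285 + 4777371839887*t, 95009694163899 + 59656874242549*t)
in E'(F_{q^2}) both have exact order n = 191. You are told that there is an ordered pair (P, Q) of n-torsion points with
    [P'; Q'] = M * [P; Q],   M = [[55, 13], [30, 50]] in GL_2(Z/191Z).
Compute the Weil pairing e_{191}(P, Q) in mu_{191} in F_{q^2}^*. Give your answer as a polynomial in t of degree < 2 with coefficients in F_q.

69399794876695 + 43708494923771*t

The 191-Weil pairing on E[191] over F_{144311707925839} is alternating-bilinear: e_{191}(P',Q') = e_{191}(P,Q)^det(M).
Inverting 68 mod 191: 59. Thus e_{191}(P,Q) = e(P',Q')^{59}.
Miller loop for e_{191} over F_{144311707925839^2}: bits of 191 = 10111111; 7 double steps + 6 add steps, l/v at each.
f_P(D_Q)/f_Q(D_P) = 134825360259487 + 16418235865396*t.
Thus e_{191}(P,Q) = 69399794876695 + 43708494923771*t.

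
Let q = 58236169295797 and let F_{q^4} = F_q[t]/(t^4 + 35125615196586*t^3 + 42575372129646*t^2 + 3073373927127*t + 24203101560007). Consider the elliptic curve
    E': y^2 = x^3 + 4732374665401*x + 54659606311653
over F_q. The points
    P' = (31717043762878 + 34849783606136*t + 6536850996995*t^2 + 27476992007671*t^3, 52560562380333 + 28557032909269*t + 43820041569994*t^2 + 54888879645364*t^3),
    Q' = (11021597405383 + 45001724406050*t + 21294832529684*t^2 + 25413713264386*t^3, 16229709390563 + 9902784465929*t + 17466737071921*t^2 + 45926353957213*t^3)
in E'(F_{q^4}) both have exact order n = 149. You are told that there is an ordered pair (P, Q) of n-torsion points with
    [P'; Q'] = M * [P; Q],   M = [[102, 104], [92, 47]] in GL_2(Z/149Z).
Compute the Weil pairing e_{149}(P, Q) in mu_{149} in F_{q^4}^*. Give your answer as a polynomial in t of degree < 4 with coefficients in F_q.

6089102708300 + 41729239078837*t + 40048414133139*t^2 + 38707687043787*t^3

Since e_{149}(P,P)=e_{149}(Q,Q)=1 and e_{149}(Q,P)=e_{149}(P,Q)^{-1}, expanding e_{149}(102*P + 104*Q,92*P + 47*Q) leaves e(P,Q)^det(M).
det M = 102*47 - 104*92 = -4774 = 143 (mod 149); 143^{-1} = 124 (mod 149).
Double-and-add over 10010101: 8-1 doublings, 4-1 additions; each step l_{T,T}/v_{2T} or l_{T,P'}/v at Q'+S for random S.
So e_{149}(P',Q') = 35559351238543 + 2755856231448*t + 54805139899625*t^2 + 51606277797969*t^3.
(35559351238543 + 2755856231448*t + 54805139899625*t^2 + 51606277797969*t^3)^{124} mod (58236169295797,f) = 6089102708300 + 41729239078837*t + 40048414133139*t^2 + 38707687043787*t^3.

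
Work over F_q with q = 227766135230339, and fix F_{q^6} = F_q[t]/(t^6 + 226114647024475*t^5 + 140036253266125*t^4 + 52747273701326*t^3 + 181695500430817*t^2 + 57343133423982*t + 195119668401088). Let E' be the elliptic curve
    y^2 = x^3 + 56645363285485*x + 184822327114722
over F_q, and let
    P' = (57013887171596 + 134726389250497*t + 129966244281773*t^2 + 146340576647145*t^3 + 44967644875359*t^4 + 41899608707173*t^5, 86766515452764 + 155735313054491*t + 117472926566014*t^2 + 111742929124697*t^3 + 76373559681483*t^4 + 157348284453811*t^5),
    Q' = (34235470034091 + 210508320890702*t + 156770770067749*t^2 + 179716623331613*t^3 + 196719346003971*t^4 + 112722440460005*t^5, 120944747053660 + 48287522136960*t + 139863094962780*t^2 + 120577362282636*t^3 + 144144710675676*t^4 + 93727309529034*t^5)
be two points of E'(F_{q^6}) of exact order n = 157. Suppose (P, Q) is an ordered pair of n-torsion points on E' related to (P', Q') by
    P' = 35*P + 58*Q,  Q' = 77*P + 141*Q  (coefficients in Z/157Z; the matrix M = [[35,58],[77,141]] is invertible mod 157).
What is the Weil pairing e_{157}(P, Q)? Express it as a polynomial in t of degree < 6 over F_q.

224583949489197 + 10003706363782*t + 61007124572853*t^2 + 72499338844593*t^3 + 178096924670321*t^4 + 44972110928338*t^5

Under M = [[35,58],[77,141]] in GL_2(Z/157), e_{157}(P',Q') = e_{157}(P,Q)^(35*141-58*77 mod 157).
Inverting 155 mod 157: 78. Thus e_{157}(P,Q) = e(P',Q')^{78}.
Build f_{157,P'} and f_{157,Q'} via the 8-bit ladder of 157=10011101_2; evaluate at shifted divisors; quotient in F_{227766135230339^6}.
Result: e(P',Q') = 207063176264940 + 195950375708307*t + 123159622784061*t^2 + 74539748838866*t^3 + 107444636757849*t^4 + 191687527931284*t^5.
(207063176264940 + 195950375708307*t + 123159622784061*t^2 + 74539748838866*t^3 + 107444636757849*t^4 + 191687527931284*t^5)^{78} mod (227766135230339,f) = 224583949489197 + 10003706363782*t + 61007124572853*t^2 + 72499338844593*t^3 + 178096924670321*t^4 + 44972110928338*t^5.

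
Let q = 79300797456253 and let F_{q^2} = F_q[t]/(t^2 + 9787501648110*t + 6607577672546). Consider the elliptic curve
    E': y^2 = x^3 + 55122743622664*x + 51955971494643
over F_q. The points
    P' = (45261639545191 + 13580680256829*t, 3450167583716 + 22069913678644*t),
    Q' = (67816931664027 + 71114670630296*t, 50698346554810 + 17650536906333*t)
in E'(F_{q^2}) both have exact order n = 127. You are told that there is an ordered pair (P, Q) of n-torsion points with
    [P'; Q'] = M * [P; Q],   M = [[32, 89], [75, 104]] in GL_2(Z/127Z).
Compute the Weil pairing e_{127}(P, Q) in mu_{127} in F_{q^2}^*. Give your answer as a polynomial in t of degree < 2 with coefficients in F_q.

e_{127} is bilinear + alternating on E[127], so e_{127}(32*P + 89*Q, 75*P + 104*Q) = e_{127}(P,Q)^(32*104-89*75).
det(M) mod 127 = 82; its inverse in (Z/127)^* is 79 (check: 82*79 mod 127 = 1).
7-bit Miller (1111111) on E'/F_{79300797456253} with a'=55122743622664, b'=51955971494643: accumulate tangent/chord ratios at Q'+S and P'+S'.
f_P(D_Q)/f_Q(D_P) = 30209351155471 + 75576699723850*t.
e_{127}(P,Q) = (30209351155471 + 75576699723850*t)^{79} = 77028805940204 + 8071843344758*t.

77028805940204 + 8071843344758*t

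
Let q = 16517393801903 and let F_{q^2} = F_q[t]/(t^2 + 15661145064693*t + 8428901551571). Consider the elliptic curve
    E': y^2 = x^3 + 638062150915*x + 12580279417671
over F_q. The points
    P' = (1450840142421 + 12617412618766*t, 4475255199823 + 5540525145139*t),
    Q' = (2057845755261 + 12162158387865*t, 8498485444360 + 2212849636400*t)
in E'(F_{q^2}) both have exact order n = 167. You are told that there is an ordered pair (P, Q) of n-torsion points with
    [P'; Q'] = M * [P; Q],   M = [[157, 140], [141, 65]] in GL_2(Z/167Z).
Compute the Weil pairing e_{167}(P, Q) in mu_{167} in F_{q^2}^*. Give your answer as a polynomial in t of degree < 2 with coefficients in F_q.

11485397267771 + 7388184535696*t

The 167-Weil pairing on E[167] over F_{16517393801903} is alternating-bilinear: e_{167}(P',Q') = e_{167}(P,Q)^det(M).
157*65 - 140*141 = -9535; reduced mod 167: det = 151, inverse 73.
Run Miller on y^2=x^3+638062150915*x+12580279417671 over F_{16517393801903}: ladder 10100111 (8 bits); e = f_P(D_Q)/f_Q(D_P).
Result: e(P',Q') = 16348289822179 + 15644829157043*t.
e_{167}(P,Q) = (16348289822179 + 15644829157043*t)^{73} = 11485397267771 + 7388184535696*t.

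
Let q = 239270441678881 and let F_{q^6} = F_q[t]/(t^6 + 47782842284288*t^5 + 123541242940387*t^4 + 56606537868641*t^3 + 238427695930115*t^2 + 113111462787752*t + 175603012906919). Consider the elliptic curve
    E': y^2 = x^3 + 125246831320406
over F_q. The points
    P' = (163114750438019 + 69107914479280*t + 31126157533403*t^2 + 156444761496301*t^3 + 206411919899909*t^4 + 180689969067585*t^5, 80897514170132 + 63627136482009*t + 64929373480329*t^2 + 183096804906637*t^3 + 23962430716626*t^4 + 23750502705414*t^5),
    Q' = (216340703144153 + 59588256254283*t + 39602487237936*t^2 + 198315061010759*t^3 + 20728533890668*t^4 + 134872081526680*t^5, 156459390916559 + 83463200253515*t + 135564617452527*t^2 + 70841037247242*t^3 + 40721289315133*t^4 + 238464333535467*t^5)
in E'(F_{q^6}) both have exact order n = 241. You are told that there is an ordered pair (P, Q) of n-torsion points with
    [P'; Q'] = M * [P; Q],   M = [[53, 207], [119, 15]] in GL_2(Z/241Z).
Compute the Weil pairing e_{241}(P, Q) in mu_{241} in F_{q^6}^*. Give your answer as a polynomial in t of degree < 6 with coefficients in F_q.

The 241-Weil pairing on E[241] over F_{239270441678881} is alternating-bilinear: e_{241}(P',Q') = e_{241}(P,Q)^det(M).
Hence e(P,Q) = e(P',Q')^{23} where 23 = 21^{-1} mod 241.
Build f_{241,P'} and f_{241,Q'} via the 8-bit ladder of 241=11110001_2; evaluate at shifted divisors; quotient in F_{239270441678881^6}.
The quotient is 12243516400650 + 95150738412588*t + 171374483113878*t^2 + 164484648449995*t^3 + 232155865610779*t^4 + 220475020715270*t^5.
Thus e_{241}(P,Q) = 185504400031892 + 102781006033817*t + 42181053684402*t^2 + 239265903981258*t^3 + 188741753152750*t^4 + 31845005554988*t^5.

185504400031892 + 102781006033817*t + 42181053684402*t^2 + 239265903981258*t^3 + 188741753152750*t^4 + 31845005554988*t^5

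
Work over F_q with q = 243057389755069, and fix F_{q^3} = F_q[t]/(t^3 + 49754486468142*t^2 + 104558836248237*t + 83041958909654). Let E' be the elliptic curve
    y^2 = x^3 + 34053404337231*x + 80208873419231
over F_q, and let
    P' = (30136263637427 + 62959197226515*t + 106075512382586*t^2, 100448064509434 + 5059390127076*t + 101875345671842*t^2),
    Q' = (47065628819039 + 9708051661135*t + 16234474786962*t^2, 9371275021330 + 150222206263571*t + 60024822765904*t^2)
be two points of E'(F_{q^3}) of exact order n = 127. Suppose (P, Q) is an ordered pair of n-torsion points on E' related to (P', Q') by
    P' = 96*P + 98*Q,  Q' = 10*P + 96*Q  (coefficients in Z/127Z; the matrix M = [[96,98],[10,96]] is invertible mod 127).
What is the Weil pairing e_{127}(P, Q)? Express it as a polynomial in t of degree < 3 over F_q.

e_{127} is bilinear + alternating on E[127], so e_{127}(96*P + 98*Q, 10*P + 96*Q) = e_{127}(P,Q)^(96*96-98*10).
det(M) mod 127 = 108; its inverse in (Z/127)^* is 20 (check: 108*20 mod 127 = 1).
Miller loop for e_{127} over F_{243057389755069^3}: bits of 127 = 1111111; 6 double steps + 6 add steps, l/v at each.
Miller gives e_{127}(P',Q') = 7273938123019 + 137519811971053*t + 103275141812403*t^2 in F_{243057389755069^3}.
Thus e_{127}(P,Q) = 144457731616638 + 191505723666046*t + 165380697700917*t^2.

144457731616638 + 191505723666046*t + 165380697700917*t^2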